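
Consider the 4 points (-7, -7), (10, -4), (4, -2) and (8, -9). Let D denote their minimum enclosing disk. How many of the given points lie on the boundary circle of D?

2

A smallest enclosing disk is always determined by at most three of the input points on its boundary.
The farthest pair is (-7, -7)–(10, -4) with squared distance 298. The circle on this segment as diameter has centre (1.5, -5.5) and r² = 298/4 = 74.5.
Check (4, -2): distance² to centre = 18.5 ≤ 74.5, so it lies inside.
All remaining points lie in this disk, and no smaller disk contains both endpoints, so this is the minimum enclosing circle.
The points at distance exactly r from the centre are (-7, -7), (10, -4) — 2 points.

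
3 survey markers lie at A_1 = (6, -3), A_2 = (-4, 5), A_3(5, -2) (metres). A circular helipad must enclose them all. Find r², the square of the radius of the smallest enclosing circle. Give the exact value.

41

Side lengths²: A_1A_2² = 164, A_1A_3² = 2, A_2A_3² = 130.
Since A_1A_2² = 164 ≥ 130 + 2 = 132, the angle opposite A_1A_2 is not acute, so the smallest enclosing circle has A_1A_2 as diameter.
Centre = midpoint of A_1A_2 = (1, 1), r² = 164/4 = 41.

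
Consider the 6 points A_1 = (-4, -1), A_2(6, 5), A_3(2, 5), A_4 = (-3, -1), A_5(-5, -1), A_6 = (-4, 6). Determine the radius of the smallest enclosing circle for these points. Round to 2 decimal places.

6.26

By Welzl's lemma the MEC is supported by two points (diametrically opposite) or three points (on a circumcircle).
The farthest pair is A_2–A_5 with squared distance 157. The circle on this segment as diameter has centre (0.5, 2) and r² = 157/4 = 39.25.
Check A_1: distance² to centre = 29.25 ≤ 39.25, so it lies inside.
All remaining points lie in this disk, and no smaller disk contains both endpoints, so this is the minimum enclosing circle.
r = √(39.25) ≈ 6.26.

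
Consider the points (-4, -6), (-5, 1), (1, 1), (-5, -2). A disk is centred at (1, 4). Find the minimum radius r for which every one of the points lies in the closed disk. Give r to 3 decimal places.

The required radius is the distance from (1, 4) to the farthest point.
Squared distances: 125, 45, 9, 72.
Maximum is 125, attained at (-4, -6).
r = √125 ≈ 11.180.

11.180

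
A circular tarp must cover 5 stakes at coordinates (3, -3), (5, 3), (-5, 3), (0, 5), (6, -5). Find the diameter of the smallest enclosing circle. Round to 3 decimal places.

By Welzl's lemma the MEC is supported by two points (diametrically opposite) or three points (on a circumcircle).
The farthest pair is (-5, 3)–(6, -5) with squared distance 185. The circle on this segment as diameter has centre (0.5, -1) and r² = 185/4 = 46.25.
Check (3, -3): distance² to centre = 10.25 ≤ 46.25, so it lies inside.
All remaining points lie in this disk, and no smaller disk contains both endpoints, so this is the minimum enclosing circle.
Diameter = 2r = 2√(46.25) ≈ 13.601.

13.601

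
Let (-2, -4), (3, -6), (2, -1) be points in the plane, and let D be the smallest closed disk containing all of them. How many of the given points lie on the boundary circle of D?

3

Call the three points A, B, C in the order given.
Side lengths²: AB² = 29, AC² = 25, BC² = 26.
Since AB² = 29 < 26 + 25 = 51, the triangle is acute, so the smallest enclosing circle is the circumcircle.
Circumcentre = (45/46, -175/46), r² = 9425/1058.
The points at distance exactly r from the centre are (-2, -4), (3, -6), (2, -1) — 3 points.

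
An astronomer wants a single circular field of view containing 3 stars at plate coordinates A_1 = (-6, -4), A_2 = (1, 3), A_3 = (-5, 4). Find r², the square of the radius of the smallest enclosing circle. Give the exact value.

Side lengths²: A_1A_2² = 98, A_1A_3² = 65, A_2A_3² = 37.
Since A_1A_2² = 98 < 65 + 37 = 102, the triangle is acute, so the smallest enclosing circle is the circumcircle.
Circumcentre = (-37/14, -5/14), r² = 2405/98.

2405/98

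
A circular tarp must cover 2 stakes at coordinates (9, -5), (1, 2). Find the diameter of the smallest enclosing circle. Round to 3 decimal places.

The smallest circle enclosing two points has them as diameter endpoints.
Centre = midpoint = (5, -1.5); r² = |(9, -5)−(1, 2)|²/4 = 113/4 = 28.25.
Diameter = 2r = 2√(28.25) ≈ 10.630.

10.630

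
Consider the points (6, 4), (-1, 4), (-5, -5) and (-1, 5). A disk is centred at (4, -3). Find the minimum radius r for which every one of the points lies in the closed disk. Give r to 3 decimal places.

9.434

The required radius is the distance from (4, -3) to the farthest point.
Squared distances: 53, 74, 85, 89.
Maximum is 89, attained at (-1, 5).
r = √89 ≈ 9.434.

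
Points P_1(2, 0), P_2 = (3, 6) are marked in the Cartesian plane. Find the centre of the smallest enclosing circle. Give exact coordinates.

The smallest circle enclosing two points has them as diameter endpoints.
Centre = midpoint = (2.5, 3); r² = |P_1P_2|²/4 = 37/4 = 9.25.
Centre = (2.5, 3).

(2.5, 3)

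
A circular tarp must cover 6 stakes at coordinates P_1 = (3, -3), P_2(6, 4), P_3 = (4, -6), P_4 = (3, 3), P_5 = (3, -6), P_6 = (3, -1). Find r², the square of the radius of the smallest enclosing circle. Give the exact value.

By Welzl's lemma the MEC is supported by two points (diametrically opposite) or three points (on a circumcircle).
The farthest pair is P_2–P_5 with squared distance 109. The circle on this segment as diameter has centre (4.5, -1) and r² = 109/4 = 27.25.
Check P_1: distance² to centre = 6.25 ≤ 27.25, so it lies inside.
All remaining points lie in this disk, and no smaller disk contains both endpoints, so this is the minimum enclosing circle.

27.25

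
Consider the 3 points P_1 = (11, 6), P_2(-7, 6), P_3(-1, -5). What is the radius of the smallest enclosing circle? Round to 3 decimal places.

9.272

Side lengths²: P_1P_2² = 324, P_1P_3² = 265, P_2P_3² = 157.
Since P_1P_2² = 324 < 265 + 157 = 422, the triangle is acute, so the smallest enclosing circle is the circumcircle.
Circumcentre = (2, 83/22), r² = 41605/484.
r = √(41605/484) ≈ 9.272.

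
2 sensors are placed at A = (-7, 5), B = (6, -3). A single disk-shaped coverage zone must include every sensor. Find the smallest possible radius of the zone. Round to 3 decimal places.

The smallest circle enclosing two points has them as diameter endpoints.
Centre = midpoint = (-0.5, 1); r² = |AB|²/4 = 233/4 = 58.25.
r = √(58.25) ≈ 7.632.

7.632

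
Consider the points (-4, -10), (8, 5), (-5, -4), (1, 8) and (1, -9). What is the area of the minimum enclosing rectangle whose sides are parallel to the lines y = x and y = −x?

In coordinates u = x + y, v = x − y the rectangle is axis-aligned; the map (x,y)→(u,v) scales areas by 2.
u-values: -14, 13, -9, 9, -8; range = 13 − (-14) = 27.
v-values: 6, 3, -1, -7, 10; range = 10 − (-7) = 17.
Area = (27 × 17) / 2 = 229.5.

229.5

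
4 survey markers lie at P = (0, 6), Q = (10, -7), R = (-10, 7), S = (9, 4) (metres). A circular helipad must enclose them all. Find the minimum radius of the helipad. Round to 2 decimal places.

By Welzl's lemma the MEC is supported by two points (diametrically opposite) or three points (on a circumcircle).
The farthest pair is Q–R with squared distance 596. The circle on this segment as diameter has centre (0, 0) and r² = 596/4 = 149.
Check P: distance² to centre = 36 ≤ 149, so it lies inside.
All remaining points lie in this disk, and no smaller disk contains both endpoints, so this is the minimum enclosing circle.
r = √149 ≈ 12.21.

12.21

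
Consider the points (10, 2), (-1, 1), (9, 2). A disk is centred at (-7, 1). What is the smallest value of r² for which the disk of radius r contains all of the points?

The required radius is the distance from (-7, 1) to the farthest point.
Squared distances: 290, 36, 257.
Maximum is 290, attained at (10, 2).

290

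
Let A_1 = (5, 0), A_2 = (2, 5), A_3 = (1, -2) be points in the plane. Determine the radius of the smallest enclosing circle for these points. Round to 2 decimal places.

Side lengths²: A_1A_2² = 34, A_1A_3² = 20, A_2A_3² = 50.
Since A_2A_3² = 50 < 34 + 20 = 54, the triangle is acute, so the smallest enclosing circle is the circumcircle.
Circumcentre = (23/13, 19/13), r² = 2125/169.
r = √(2125/169) ≈ 3.55.

3.55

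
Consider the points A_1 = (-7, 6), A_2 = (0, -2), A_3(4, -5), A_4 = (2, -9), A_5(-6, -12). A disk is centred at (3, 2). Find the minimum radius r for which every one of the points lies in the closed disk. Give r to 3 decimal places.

16.643

The required radius is the distance from (3, 2) to the farthest point.
Squared distances: 116, 25, 50, 122, 277.
Maximum is 277, attained at A_5.
r = √277 ≈ 16.643.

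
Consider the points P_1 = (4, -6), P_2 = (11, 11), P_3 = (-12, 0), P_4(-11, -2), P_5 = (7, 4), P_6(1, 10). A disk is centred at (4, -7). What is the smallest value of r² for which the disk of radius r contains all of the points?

373

The required radius is the distance from (4, -7) to the farthest point.
Squared distances: 1, 373, 305, 250, 130, 298.
Maximum is 373, attained at P_2.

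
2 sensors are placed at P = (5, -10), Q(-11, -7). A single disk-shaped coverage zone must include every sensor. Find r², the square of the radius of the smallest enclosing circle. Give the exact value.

66.25

The smallest circle enclosing two points has them as diameter endpoints.
Centre = midpoint = (-3, -8.5); r² = |PQ|²/4 = 265/4 = 66.25.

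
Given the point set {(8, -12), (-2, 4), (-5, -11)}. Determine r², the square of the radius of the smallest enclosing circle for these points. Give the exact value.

Call the three points A, B, C in the order given.
Side lengths²: AB² = 356, AC² = 170, BC² = 234.
Since AB² = 356 < 234 + 170 = 404, the triangle is acute, so the smallest enclosing circle is the circumcircle.
Circumcentre = (67/33, -152/33), r² = 98345/1089.

98345/1089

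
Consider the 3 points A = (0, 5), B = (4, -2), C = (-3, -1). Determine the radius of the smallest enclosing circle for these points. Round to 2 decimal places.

4.25

Side lengths²: AB² = 65, AC² = 45, BC² = 50.
Since AB² = 65 < 50 + 45 = 95, the triangle is acute, so the smallest enclosing circle is the circumcircle.
Circumcentre = (5/6, 5/6), r² = 325/18.
r = √(325/18) ≈ 4.25.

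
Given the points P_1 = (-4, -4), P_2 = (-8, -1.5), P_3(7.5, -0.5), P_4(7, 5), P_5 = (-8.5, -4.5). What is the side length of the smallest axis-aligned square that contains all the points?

The bounding box has width 16 and height 9.5.
An axis-aligned square enclosing the set must have side ≥ max(width, height).
So the minimum side is max(16, 9.5) = 16.

16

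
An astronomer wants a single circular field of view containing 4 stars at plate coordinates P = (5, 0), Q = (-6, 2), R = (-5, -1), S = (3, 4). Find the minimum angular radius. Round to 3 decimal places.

5.590

The minimum enclosing circle of a finite set is fixed by two of the points (as a diameter) or three (as a circumcircle).
The farthest pair is P–Q with squared distance 125. The circle on this segment as diameter has centre (-0.5, 1) and r² = 125/4 = 31.25.
Check R: distance² to centre = 24.25 ≤ 31.25, so it lies inside.
All remaining points lie in this disk, and no smaller disk contains both endpoints, so this is the minimum enclosing circle.
r = √(31.25) ≈ 5.590.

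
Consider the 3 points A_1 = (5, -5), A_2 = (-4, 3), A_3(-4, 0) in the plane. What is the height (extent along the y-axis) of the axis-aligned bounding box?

8

max y = 3, min y = -5, so height = 8.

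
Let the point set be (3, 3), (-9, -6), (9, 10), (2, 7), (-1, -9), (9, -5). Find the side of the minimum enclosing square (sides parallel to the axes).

The bounding box has width 18 and height 19.
An axis-aligned square enclosing the set must have side ≥ max(width, height).
So the minimum side is max(18, 19) = 19.

19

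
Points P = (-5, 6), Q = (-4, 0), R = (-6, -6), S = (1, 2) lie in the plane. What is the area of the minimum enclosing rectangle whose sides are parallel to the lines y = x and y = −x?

82.5

In coordinates u = x + y, v = x − y the rectangle is axis-aligned; the map (x,y)→(u,v) scales areas by 2.
u-values: 1, -4, -12, 3; range = 3 − (-12) = 15.
v-values: -11, -4, 0, -1; range = 0 − (-11) = 11.
Area = (15 × 11) / 2 = 82.5.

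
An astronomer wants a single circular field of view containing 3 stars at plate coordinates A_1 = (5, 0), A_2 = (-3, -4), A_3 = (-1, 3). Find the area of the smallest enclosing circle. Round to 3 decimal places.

65.041

Side lengths²: A_1A_2² = 80, A_1A_3² = 45, A_2A_3² = 53.
Since A_1A_2² = 80 < 53 + 45 = 98, the triangle is acute, so the smallest enclosing circle is the circumcircle.
Circumcentre = (0.625, -1.25), r² = 20.703125.
Area = π·r² = π·20.703125 ≈ 65.041.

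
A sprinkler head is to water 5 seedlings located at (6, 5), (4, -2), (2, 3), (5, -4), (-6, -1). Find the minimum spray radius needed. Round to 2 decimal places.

6.79

The minimum enclosing circle of a finite set is fixed by two of the points (as a diameter) or three (as a circumcircle).
The minimum enclosing circle is determined by three boundary points: (6, 5), (5, -4), (-6, -1).
Their circumcentre is (8/17, 18/17) with r² = 13325/289.
The farthest remaining point (4, -2) is at distance² 6304/289 ≤ 13325/289.
r = √(13325/289) ≈ 6.79.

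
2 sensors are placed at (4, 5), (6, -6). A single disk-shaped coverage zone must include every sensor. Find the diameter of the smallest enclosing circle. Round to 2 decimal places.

The smallest circle enclosing two points has them as diameter endpoints.
Centre = midpoint = (5, -0.5); r² = |(4, 5)−(6, -6)|²/4 = 125/4 = 31.25.
Diameter = 2r = 2√(31.25) ≈ 11.18.

11.18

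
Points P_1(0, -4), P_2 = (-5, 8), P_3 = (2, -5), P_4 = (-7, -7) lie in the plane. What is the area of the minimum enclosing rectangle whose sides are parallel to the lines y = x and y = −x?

170

In coordinates u = x + y, v = x − y the rectangle is axis-aligned; the map (x,y)→(u,v) scales areas by 2.
u-values: -4, 3, -3, -14; range = 3 − (-14) = 17.
v-values: 4, -13, 7, 0; range = 7 − (-13) = 20.
Area = (17 × 20) / 2 = 170.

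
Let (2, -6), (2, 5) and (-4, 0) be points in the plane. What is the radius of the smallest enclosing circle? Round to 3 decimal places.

5.523

Call the three points A, B, C in the order given.
Side lengths²: AB² = 121, AC² = 72, BC² = 61.
Since AB² = 121 < 72 + 61 = 133, the triangle is acute, so the smallest enclosing circle is the circumcircle.
Circumcentre = (1.5, -0.5), r² = 30.5.
r = √(30.5) ≈ 5.523.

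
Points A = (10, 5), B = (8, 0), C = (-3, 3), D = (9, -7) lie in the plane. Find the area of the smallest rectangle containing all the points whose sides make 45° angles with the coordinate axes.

165

In coordinates u = x + y, v = x − y the rectangle is axis-aligned; the map (x,y)→(u,v) scales areas by 2.
u-values: 15, 8, 0, 2; range = 15 − 0 = 15.
v-values: 5, 8, -6, 16; range = 16 − (-6) = 22.
Area = (15 × 22) / 2 = 165.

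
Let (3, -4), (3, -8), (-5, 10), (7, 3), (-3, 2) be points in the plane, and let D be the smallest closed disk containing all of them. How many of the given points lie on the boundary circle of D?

2

By Welzl's lemma the MEC is supported by two points (diametrically opposite) or three points (on a circumcircle).
The farthest pair is (3, -8)–(-5, 10) with squared distance 388. The circle on this segment as diameter has centre (-1, 1) and r² = 388/4 = 97.
Check (3, -4): distance² to centre = 41 ≤ 97, so it lies inside.
All remaining points lie in this disk, and no smaller disk contains both endpoints, so this is the minimum enclosing circle.
The points at distance exactly r from the centre are (3, -8), (-5, 10) — 2 points.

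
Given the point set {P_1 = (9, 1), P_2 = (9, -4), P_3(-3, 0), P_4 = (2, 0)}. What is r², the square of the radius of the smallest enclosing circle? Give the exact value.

725/18

A smallest enclosing disk is always determined by at most three of the input points on its boundary.
The minimum enclosing circle is determined by three boundary points: P_1, P_2, P_3.
Their circumcentre is (19/6, -1.5) with r² = 725/18.
The farthest remaining point P_4 is at distance² 65/18 ≤ 725/18.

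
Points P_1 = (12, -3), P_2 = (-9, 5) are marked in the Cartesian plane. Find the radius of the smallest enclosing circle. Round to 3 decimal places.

11.236

The smallest circle enclosing two points has them as diameter endpoints.
Centre = midpoint = (1.5, 1); r² = |P_1P_2|²/4 = 505/4 = 126.25.
r = √(126.25) ≈ 11.236.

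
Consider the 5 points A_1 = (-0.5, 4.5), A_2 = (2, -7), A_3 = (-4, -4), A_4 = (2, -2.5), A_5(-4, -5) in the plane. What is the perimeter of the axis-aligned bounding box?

35

Width = max x − min x = 2 − (-4) = 6.
Height = max y − min y = 4.5 − (-7) = 11.5.
Perimeter = 2(6 + 11.5) = 35.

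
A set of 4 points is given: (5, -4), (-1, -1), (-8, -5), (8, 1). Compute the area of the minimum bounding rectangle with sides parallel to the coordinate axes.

x ranges over [-8, 8], width 16.
y ranges over [-5, 1], height 6.
Area = 16 × 6 = 96.

96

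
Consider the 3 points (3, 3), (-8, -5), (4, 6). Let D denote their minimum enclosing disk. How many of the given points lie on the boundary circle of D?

2

Call the three points A, B, C in the order given.
Side lengths²: AB² = 185, AC² = 10, BC² = 265.
Since BC² = 265 ≥ 185 + 10 = 195, the angle opposite BC is not acute, so the smallest enclosing circle has BC as diameter.
Centre = midpoint of BC = (-2, 0.5), r² = 265/4 = 66.25.
The points at distance exactly r from the centre are (-8, -5), (4, 6) — 2 points.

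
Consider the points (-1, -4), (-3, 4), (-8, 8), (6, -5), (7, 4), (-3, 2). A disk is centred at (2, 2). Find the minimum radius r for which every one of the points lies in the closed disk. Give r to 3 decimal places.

11.662

The required radius is the distance from (2, 2) to the farthest point.
Squared distances: 45, 29, 136, 65, 29, 25.
Maximum is 136, attained at (-8, 8).
r = √136 ≈ 11.662.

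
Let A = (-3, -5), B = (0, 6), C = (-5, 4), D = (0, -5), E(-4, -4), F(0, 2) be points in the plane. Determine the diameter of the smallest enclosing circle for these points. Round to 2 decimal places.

A smallest enclosing disk is always determined by at most three of the input points on its boundary.
The farthest pair is A–B with squared distance 130. The circle on this segment as diameter has centre (-1.5, 0.5) and r² = 130/4 = 32.5.
Check C: distance² to centre = 24.5 ≤ 32.5, so it lies inside.
All remaining points lie in this disk, and no smaller disk contains both endpoints, so this is the minimum enclosing circle.
Diameter = 2r = 2√(32.5) ≈ 11.40.

11.40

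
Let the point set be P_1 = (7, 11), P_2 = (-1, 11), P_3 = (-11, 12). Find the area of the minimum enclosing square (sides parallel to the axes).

The bounding box has width 18 and height 1.
An axis-aligned square enclosing the set must have side ≥ max(width, height).
So the minimum side is max(18, 1) = 18.
Area = 18² = 324.

324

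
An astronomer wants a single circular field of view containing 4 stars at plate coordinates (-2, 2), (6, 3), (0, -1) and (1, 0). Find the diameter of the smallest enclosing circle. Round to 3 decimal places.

8.062

A smallest enclosing disk is always determined by at most three of the input points on its boundary.
The farthest pair is (-2, 2)–(6, 3) with squared distance 65. The circle on this segment as diameter has centre (2, 2.5) and r² = 65/4 = 16.25.
Check (0, -1): distance² to centre = 16.25 ≤ 16.25, so it lies inside.
All remaining points lie in this disk, and no smaller disk contains both endpoints, so this is the minimum enclosing circle.
Diameter = 2r = 2√(16.25) ≈ 8.062.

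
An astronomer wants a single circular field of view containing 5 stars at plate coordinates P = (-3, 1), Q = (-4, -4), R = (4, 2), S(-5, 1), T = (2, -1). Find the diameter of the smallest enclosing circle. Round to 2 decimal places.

The minimum enclosing circle is determined by three boundary points: Q, R, S.
Their circumcentre is (-6/23, -15/23) with r² = 13325/529.
The farthest remaining point P is at distance² 5413/529 ≤ 13325/529.
Diameter = 2r = 2√(13325/529) ≈ 10.04.

10.04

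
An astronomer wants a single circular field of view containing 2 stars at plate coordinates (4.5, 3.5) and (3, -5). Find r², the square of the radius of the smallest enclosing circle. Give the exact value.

18.625

The smallest circle enclosing two points has them as diameter endpoints.
Centre = midpoint = (3.75, -0.75); r² = |(4.5, 3.5)−(3, -5)|²/4 = 74.5/4 = 18.625.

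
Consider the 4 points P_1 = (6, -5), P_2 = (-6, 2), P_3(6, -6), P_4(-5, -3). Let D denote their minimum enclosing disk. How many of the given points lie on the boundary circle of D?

2

The farthest pair is P_2–P_3 with squared distance 208. The circle on this segment as diameter has centre (0, -2) and r² = 208/4 = 52.
Check P_1: distance² to centre = 45 ≤ 52, so it lies inside.
All remaining points lie in this disk, and no smaller disk contains both endpoints, so this is the minimum enclosing circle.
The points at distance exactly r from the centre are P_2, P_3 — 2 points.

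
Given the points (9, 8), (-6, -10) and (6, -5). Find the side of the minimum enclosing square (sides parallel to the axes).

The bounding box has width 15 and height 18.
An axis-aligned square enclosing the set must have side ≥ max(width, height).
So the minimum side is max(15, 18) = 18.

18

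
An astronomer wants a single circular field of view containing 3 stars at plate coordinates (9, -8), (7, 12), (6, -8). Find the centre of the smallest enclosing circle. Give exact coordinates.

Call the three points A, B, C in the order given.
Side lengths²: AB² = 404, AC² = 9, BC² = 401.
Since AB² = 404 < 401 + 9 = 410, the triangle is acute, so the smallest enclosing circle is the circumcircle.
Circumcentre = (7.5, 1.95), r² = 101.2525.
Centre = (7.5, 1.95).

(7.5, 1.95)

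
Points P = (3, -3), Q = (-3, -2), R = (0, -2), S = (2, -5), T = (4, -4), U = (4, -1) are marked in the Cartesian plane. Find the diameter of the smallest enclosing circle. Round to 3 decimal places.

7.354

A smallest enclosing disk is always determined by at most three of the input points on its boundary.
The minimum enclosing circle is determined by three boundary points: Q, T, U.
Their circumcentre is (9/14, -2.5) with r² = 1325/98.
The farthest remaining point S is at distance² 793/98 ≤ 1325/98.
Diameter = 2r = 2√(1325/98) ≈ 7.354.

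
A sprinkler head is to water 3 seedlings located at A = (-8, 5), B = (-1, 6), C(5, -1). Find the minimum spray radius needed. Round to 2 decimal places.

Side lengths²: AB² = 50, AC² = 205, BC² = 85.
Since AC² = 205 ≥ 85 + 50 = 135, the angle opposite AC is not acute, so the smallest enclosing circle has AC as diameter.
Centre = midpoint of AC = (-1.5, 2), r² = 205/4 = 51.25.
r = √(51.25) ≈ 7.16.

7.16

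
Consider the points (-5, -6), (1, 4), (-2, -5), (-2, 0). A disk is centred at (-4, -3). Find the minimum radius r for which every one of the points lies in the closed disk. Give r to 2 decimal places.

The required radius is the distance from (-4, -3) to the farthest point.
Squared distances: 10, 74, 8, 13.
Maximum is 74, attained at (1, 4).
r = √74 ≈ 8.60.

8.60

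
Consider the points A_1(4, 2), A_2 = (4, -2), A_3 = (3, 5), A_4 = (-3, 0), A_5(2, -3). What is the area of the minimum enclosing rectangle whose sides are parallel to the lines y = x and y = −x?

In coordinates u = x + y, v = x − y the rectangle is axis-aligned; the map (x,y)→(u,v) scales areas by 2.
u-values: 6, 2, 8, -3, -1; range = 8 − (-3) = 11.
v-values: 2, 6, -2, -3, 5; range = 6 − (-3) = 9.
Area = (11 × 9) / 2 = 49.5.

49.5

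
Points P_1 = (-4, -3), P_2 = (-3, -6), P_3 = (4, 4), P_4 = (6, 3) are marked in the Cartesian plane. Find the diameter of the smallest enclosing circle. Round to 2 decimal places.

12.73

A smallest enclosing disk is always determined by at most three of the input points on its boundary.
The farthest pair is P_2–P_4 with squared distance 162. The circle on this segment as diameter has centre (1.5, -1.5) and r² = 162/4 = 40.5.
Check P_1: distance² to centre = 32.5 ≤ 40.5, so it lies inside.
All remaining points lie in this disk, and no smaller disk contains both endpoints, so this is the minimum enclosing circle.
Diameter = 2r = 2√(40.5) ≈ 12.73.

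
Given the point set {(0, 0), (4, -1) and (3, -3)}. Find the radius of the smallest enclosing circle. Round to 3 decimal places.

Call the three points A, B, C in the order given.
Side lengths²: AB² = 17, AC² = 18, BC² = 5.
Since AC² = 18 < 17 + 5 = 22, the triangle is acute, so the smallest enclosing circle is the circumcircle.
Circumcentre = (11/6, -7/6), r² = 85/18.
r = √(85/18) ≈ 2.173.

2.173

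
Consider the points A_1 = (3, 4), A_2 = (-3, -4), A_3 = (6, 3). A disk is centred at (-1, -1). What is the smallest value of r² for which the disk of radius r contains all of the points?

65

The required radius is the distance from (-1, -1) to the farthest point.
Squared distances: 41, 13, 65.
Maximum is 65, attained at A_3.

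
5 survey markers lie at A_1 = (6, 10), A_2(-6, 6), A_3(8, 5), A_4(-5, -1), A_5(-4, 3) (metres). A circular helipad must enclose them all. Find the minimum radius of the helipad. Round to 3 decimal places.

The minimum enclosing circle of a finite set is fixed by two of the points (as a diameter) or three (as a circumcircle).
The farthest pair is A_1–A_4 with squared distance 242. The circle on this segment as diameter has centre (0.5, 4.5) and r² = 242/4 = 60.5.
Check A_2: distance² to centre = 44.5 ≤ 60.5, so it lies inside.
All remaining points lie in this disk, and no smaller disk contains both endpoints, so this is the minimum enclosing circle.
r = √(60.5) ≈ 7.778.

7.778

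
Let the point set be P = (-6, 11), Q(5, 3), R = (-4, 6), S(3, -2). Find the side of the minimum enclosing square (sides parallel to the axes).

13

The bounding box has width 11 and height 13.
An axis-aligned square enclosing the set must have side ≥ max(width, height).
So the minimum side is max(11, 13) = 13.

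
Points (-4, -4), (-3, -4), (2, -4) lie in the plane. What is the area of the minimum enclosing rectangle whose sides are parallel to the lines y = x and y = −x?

In coordinates u = x + y, v = x − y the rectangle is axis-aligned; the map (x,y)→(u,v) scales areas by 2.
u-values: -8, -7, -2; range = -2 − (-8) = 6.
v-values: 0, 1, 6; range = 6 − 0 = 6.
Area = (6 × 6) / 2 = 18.

18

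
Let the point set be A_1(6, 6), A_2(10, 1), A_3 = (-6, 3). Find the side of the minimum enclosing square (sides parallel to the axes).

16

The bounding box has width 16 and height 5.
An axis-aligned square enclosing the set must have side ≥ max(width, height).
So the minimum side is max(16, 5) = 16.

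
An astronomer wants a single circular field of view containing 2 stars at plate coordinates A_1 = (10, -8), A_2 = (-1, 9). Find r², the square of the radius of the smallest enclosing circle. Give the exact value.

The smallest circle enclosing two points has them as diameter endpoints.
Centre = midpoint = (4.5, 0.5); r² = |A_1A_2|²/4 = 410/4 = 102.5.

102.5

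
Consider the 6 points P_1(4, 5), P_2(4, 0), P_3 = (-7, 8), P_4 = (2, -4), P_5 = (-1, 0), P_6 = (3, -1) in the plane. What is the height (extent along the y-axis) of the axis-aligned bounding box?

max y = 8, min y = -4, so height = 12.

12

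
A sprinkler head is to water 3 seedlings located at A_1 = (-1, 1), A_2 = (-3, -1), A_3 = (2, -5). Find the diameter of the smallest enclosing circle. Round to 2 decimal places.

6.75

Side lengths²: A_1A_2² = 8, A_1A_3² = 45, A_2A_3² = 41.
Since A_1A_3² = 45 < 41 + 8 = 49, the triangle is acute, so the smallest enclosing circle is the circumcircle.
Circumcentre = (1/6, -13/6), r² = 205/18.
Diameter = 2r = 2√(205/18) ≈ 6.75.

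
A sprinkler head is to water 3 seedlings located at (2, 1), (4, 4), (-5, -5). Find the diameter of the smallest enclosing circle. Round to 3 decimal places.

12.728

Call the three points A, B, C in the order given.
Side lengths²: AB² = 13, AC² = 85, BC² = 162.
Since BC² = 162 ≥ 85 + 13 = 98, the angle opposite BC is not acute, so the smallest enclosing circle has BC as diameter.
Centre = midpoint of BC = (-0.5, -0.5), r² = 162/4 = 40.5.
Diameter = 2r = 2√(40.5) ≈ 12.728.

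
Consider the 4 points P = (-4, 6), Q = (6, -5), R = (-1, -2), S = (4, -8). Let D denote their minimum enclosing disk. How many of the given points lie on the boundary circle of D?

2

The farthest pair is P–S with squared distance 260. The circle on this segment as diameter has centre (0, -1) and r² = 260/4 = 65.
Check Q: distance² to centre = 52 ≤ 65, so it lies inside.
All remaining points lie in this disk, and no smaller disk contains both endpoints, so this is the minimum enclosing circle.
The points at distance exactly r from the centre are P, S — 2 points.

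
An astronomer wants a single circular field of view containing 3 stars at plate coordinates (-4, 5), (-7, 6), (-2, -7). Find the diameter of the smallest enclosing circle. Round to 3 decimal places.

13.928

Call the three points A, B, C in the order given.
Side lengths²: AB² = 10, AC² = 148, BC² = 194.
Since BC² = 194 ≥ 148 + 10 = 158, the angle opposite BC is not acute, so the smallest enclosing circle has BC as diameter.
Centre = midpoint of BC = (-4.5, -0.5), r² = 194/4 = 48.5.
Diameter = 2r = 2√(48.5) ≈ 13.928.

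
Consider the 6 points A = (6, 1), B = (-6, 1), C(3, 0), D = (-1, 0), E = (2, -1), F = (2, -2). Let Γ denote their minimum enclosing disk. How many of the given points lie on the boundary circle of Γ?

2

The minimum enclosing circle of a finite set is fixed by two of the points (as a diameter) or three (as a circumcircle).
The farthest pair is A–B with squared distance 144. The circle on this segment as diameter has centre (0, 1) and r² = 144/4 = 36.
Check C: distance² to centre = 10 ≤ 36, so it lies inside.
All remaining points lie in this disk, and no smaller disk contains both endpoints, so this is the minimum enclosing circle.
The points at distance exactly r from the centre are A, B — 2 points.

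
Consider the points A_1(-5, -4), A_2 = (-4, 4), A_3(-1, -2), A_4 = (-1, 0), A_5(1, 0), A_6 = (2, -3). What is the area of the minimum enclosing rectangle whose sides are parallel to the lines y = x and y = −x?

In coordinates u = x + y, v = x − y the rectangle is axis-aligned; the map (x,y)→(u,v) scales areas by 2.
u-values: -9, 0, -3, -1, 1, -1; range = 1 − (-9) = 10.
v-values: -1, -8, 1, -1, 1, 5; range = 5 − (-8) = 13.
Area = (10 × 13) / 2 = 65.

65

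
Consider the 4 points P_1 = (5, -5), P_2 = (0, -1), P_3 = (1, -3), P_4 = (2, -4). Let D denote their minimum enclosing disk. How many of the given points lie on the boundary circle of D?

The minimum enclosing circle of a finite set is fixed by two of the points (as a diameter) or three (as a circumcircle).
The farthest pair is P_1–P_2 with squared distance 41. The circle on this segment as diameter has centre (2.5, -3) and r² = 41/4 = 10.25.
Check P_3: distance² to centre = 2.25 ≤ 10.25, so it lies inside.
All remaining points lie in this disk, and no smaller disk contains both endpoints, so this is the minimum enclosing circle.
The points at distance exactly r from the centre are P_1, P_2 — 2 points.

2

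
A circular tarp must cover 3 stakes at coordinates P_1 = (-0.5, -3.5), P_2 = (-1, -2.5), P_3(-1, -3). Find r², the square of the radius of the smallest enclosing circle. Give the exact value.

0.3125

Side lengths²: P_1P_2² = 1.25, P_1P_3² = 0.5, P_2P_3² = 0.25.
Since P_1P_2² = 1.25 ≥ 0.5 + 0.25 = 0.75, the angle opposite P_1P_2 is not acute, so the smallest enclosing circle has P_1P_2 as diameter.
Centre = midpoint of P_1P_2 = (-0.75, -3), r² = 1.25/4 = 0.3125.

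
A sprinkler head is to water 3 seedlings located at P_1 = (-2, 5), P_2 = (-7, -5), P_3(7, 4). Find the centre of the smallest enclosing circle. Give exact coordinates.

Side lengths²: P_1P_2² = 125, P_1P_3² = 82, P_2P_3² = 277.
Since P_2P_3² = 277 ≥ 125 + 82 = 207, the angle opposite P_2P_3 is not acute, so the smallest enclosing circle has P_2P_3 as diameter.
Centre = midpoint of P_2P_3 = (0, -0.5), r² = 277/4 = 69.25.
Centre = (0, -0.5).

(0, -0.5)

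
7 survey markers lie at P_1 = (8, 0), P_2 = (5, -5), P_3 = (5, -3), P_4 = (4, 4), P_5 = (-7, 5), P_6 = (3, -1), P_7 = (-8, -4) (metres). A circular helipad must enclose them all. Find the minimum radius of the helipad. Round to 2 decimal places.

A smallest enclosing disk is always determined by at most three of the input points on its boundary.
The minimum enclosing circle is determined by three boundary points: P_1, P_5, P_7.
Their circumcentre is (-3/7, -2/7) with r² = 3485/49.
The farthest remaining point P_2 is at distance² 2533/49 ≤ 3485/49.
r = √(3485/49) ≈ 8.43.

8.43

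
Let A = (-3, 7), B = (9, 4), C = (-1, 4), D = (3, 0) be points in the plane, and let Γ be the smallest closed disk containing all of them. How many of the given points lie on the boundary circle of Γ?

2

The farthest pair is A–B with squared distance 153. The circle on this segment as diameter has centre (3, 5.5) and r² = 153/4 = 38.25.
Check C: distance² to centre = 18.25 ≤ 38.25, so it lies inside.
All remaining points lie in this disk, and no smaller disk contains both endpoints, so this is the minimum enclosing circle.
The points at distance exactly r from the centre are A, B — 2 points.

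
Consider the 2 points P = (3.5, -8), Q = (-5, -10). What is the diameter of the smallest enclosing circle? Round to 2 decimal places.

The smallest circle enclosing two points has them as diameter endpoints.
Centre = midpoint = (-0.75, -9); r² = |PQ|²/4 = 76.25/4 = 19.0625.
Diameter = 2r = 2√(19.0625) ≈ 8.73.

8.73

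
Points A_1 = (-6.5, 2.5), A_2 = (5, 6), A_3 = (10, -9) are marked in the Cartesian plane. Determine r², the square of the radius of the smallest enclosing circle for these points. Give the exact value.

101.125

Side lengths²: A_1A_2² = 144.5, A_1A_3² = 404.5, A_2A_3² = 250.
Since A_1A_3² = 404.5 ≥ 250 + 144.5 = 394.5, the angle opposite A_1A_3 is not acute, so the smallest enclosing circle has A_1A_3 as diameter.
Centre = midpoint of A_1A_3 = (1.75, -3.25), r² = 404.5/4 = 101.125.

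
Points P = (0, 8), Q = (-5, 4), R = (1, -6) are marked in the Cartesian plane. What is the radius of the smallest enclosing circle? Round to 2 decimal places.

7.02

Side lengths²: PQ² = 41, PR² = 197, QR² = 136.
Since PR² = 197 ≥ 136 + 41 = 177, the angle opposite PR is not acute, so the smallest enclosing circle has PR as diameter.
Centre = midpoint of PR = (0.5, 1), r² = 197/4 = 49.25.
r = √(49.25) ≈ 7.02.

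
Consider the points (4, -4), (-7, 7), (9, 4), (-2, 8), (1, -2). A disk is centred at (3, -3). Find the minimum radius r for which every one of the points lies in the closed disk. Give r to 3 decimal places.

14.142

The required radius is the distance from (3, -3) to the farthest point.
Squared distances: 2, 200, 85, 146, 5.
Maximum is 200, attained at (-7, 7).
r = √200 ≈ 14.142.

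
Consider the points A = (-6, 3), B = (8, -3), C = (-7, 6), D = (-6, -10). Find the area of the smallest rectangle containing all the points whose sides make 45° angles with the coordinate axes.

252

In coordinates u = x + y, v = x − y the rectangle is axis-aligned; the map (x,y)→(u,v) scales areas by 2.
u-values: -3, 5, -1, -16; range = 5 − (-16) = 21.
v-values: -9, 11, -13, 4; range = 11 − (-13) = 24.
Area = (21 × 24) / 2 = 252.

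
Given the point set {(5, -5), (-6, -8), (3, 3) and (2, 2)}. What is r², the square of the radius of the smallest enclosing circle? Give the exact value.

The minimum enclosing circle of a finite set is fixed by two of the points (as a diameter) or three (as a circumcircle).
The farthest pair is (-6, -8)–(3, 3) with squared distance 202. The circle on this segment as diameter has centre (-1.5, -2.5) and r² = 202/4 = 50.5.
Check (5, -5): distance² to centre = 48.5 ≤ 50.5, so it lies inside.
All remaining points lie in this disk, and no smaller disk contains both endpoints, so this is the minimum enclosing circle.

50.5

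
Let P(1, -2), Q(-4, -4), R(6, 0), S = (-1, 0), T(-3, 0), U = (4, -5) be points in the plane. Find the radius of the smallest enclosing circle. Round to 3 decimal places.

5.385

A smallest enclosing disk is always determined by at most three of the input points on its boundary.
The farthest pair is Q–R with squared distance 116. The circle on this segment as diameter has centre (1, -2) and r² = 116/4 = 29.
Check P: distance² to centre = 0 ≤ 29, so it lies inside.
All remaining points lie in this disk, and no smaller disk contains both endpoints, so this is the minimum enclosing circle.
r = √29 ≈ 5.385.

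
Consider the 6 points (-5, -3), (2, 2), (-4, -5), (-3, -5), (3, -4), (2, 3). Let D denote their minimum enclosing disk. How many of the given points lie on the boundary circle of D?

3

The farthest pair is (-4, -5)–(2, 3) with squared distance 100. The circle on this segment as diameter has centre (-1, -1) and r² = 100/4 = 25.
Check (-5, -3): distance² to centre = 20 ≤ 25, so it lies inside.
All remaining points lie in this disk, and no smaller disk contains both endpoints, so this is the minimum enclosing circle.
The points at distance exactly r from the centre are (-4, -5), (3, -4), (2, 3) — 3 points.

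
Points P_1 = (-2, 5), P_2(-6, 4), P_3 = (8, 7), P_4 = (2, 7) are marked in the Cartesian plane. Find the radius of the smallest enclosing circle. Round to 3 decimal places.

The farthest pair is P_2–P_3 with squared distance 205. The circle on this segment as diameter has centre (1, 5.5) and r² = 205/4 = 51.25.
Check P_1: distance² to centre = 9.25 ≤ 51.25, so it lies inside.
All remaining points lie in this disk, and no smaller disk contains both endpoints, so this is the minimum enclosing circle.
r = √(51.25) ≈ 7.159.

7.159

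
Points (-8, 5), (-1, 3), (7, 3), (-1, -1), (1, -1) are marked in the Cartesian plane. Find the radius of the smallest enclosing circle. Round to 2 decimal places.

A smallest enclosing disk is always determined by at most three of the input points on its boundary.
The farthest pair is (-8, 5)–(7, 3) with squared distance 229. The circle on this segment as diameter has centre (-0.5, 4) and r² = 229/4 = 57.25.
Check (-1, 3): distance² to centre = 1.25 ≤ 57.25, so it lies inside.
All remaining points lie in this disk, and no smaller disk contains both endpoints, so this is the minimum enclosing circle.
r = √(57.25) ≈ 7.57.

7.57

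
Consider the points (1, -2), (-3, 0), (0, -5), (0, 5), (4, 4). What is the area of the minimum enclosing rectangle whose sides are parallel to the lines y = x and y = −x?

In coordinates u = x + y, v = x − y the rectangle is axis-aligned; the map (x,y)→(u,v) scales areas by 2.
u-values: -1, -3, -5, 5, 8; range = 8 − (-5) = 13.
v-values: 3, -3, 5, -5, 0; range = 5 − (-5) = 10.
Area = (13 × 10) / 2 = 65.

65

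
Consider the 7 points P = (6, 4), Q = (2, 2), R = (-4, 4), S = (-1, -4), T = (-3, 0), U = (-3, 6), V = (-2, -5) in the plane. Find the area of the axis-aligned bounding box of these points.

110

x ranges over [-4, 6], width 10.
y ranges over [-5, 6], height 11.
Area = 10 × 11 = 110.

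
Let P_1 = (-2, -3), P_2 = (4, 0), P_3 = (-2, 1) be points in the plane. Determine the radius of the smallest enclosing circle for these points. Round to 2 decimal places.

Side lengths²: P_1P_2² = 45, P_1P_3² = 16, P_2P_3² = 37.
Since P_1P_2² = 45 < 37 + 16 = 53, the triangle is acute, so the smallest enclosing circle is the circumcircle.
Circumcentre = (0.75, -1), r² = 11.5625.
r = √(11.5625) ≈ 3.40.

3.40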